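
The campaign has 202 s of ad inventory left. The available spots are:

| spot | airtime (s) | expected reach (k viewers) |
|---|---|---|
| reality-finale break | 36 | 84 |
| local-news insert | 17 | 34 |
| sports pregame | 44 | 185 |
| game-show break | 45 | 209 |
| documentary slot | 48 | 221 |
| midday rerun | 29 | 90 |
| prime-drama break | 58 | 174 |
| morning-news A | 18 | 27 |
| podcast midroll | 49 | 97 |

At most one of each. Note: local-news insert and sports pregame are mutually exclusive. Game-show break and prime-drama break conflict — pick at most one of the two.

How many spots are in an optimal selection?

Optimal total is 789.
One optimal bundle: reality-finale break + sports pregame + game-show break + documentary slot + midday rerun (202 s).
Every optimal selection uses 5 spots.

5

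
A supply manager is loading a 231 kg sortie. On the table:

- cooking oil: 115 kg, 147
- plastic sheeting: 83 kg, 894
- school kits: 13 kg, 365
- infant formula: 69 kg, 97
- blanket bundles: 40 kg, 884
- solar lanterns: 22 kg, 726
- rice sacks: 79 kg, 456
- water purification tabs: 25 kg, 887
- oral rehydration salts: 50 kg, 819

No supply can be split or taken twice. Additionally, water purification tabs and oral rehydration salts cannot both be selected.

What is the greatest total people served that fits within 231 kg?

3756

Plastic sheeting + school kits + blanket bundles + solar lanterns + water purification tabs uses 183 of the 231 kg and totals 3756.
Next best is plastic sheeting + school kits + blanket bundles + solar lanterns + oral rehydration salts at 3688 (208 kg) — short by 68.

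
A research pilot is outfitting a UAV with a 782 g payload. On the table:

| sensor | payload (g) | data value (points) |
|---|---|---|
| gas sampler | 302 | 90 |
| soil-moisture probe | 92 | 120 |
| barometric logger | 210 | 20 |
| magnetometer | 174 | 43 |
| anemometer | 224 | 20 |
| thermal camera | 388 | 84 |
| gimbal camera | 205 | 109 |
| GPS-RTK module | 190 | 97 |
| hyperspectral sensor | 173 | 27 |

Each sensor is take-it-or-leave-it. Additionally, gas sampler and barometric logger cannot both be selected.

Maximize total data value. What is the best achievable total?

369

Soil-moisture probe + magnetometer + gimbal camera + GPS-RTK module uses 661 of the 782 g and totals 369.
Runner-up gas sampler + soil-moisture probe + magnetometer + gimbal camera tops out at 362.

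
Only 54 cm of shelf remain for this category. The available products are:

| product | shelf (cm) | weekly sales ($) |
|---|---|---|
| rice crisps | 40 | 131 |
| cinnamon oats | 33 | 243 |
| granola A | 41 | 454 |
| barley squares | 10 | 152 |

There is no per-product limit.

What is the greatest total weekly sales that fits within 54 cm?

760

Density check — barley squares 15.20, granola A 11.07, cinnamon oats 7.36 are the best per cm.
Best packing: 5×barley squares — 50 cm, 760 total.
Nothing else within 54 cm beats 760.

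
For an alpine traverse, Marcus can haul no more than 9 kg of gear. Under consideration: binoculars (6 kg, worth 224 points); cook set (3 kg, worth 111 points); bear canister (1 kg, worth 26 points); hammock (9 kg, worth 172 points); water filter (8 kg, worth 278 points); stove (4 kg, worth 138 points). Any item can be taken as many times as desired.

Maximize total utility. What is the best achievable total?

Density check — binoculars 37.33, cook set 37.00, water filter 34.75 are the best per kg.
Best packing: binoculars + cook set — 9 kg, 335 total.
No other feasible combination exceeds 335.

335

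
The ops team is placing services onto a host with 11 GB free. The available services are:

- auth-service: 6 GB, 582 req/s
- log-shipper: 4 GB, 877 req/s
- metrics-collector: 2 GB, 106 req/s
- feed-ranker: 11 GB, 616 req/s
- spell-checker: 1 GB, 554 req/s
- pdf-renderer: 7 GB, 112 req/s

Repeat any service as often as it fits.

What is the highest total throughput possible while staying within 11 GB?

6094

Best packing: 11×spell-checker — 11 GB, 6094 total.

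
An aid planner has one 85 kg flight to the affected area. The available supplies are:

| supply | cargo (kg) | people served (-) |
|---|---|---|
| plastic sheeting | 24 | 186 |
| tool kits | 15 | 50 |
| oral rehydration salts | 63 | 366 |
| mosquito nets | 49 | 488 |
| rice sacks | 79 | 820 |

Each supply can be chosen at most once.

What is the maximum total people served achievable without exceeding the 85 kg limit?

By people served per kg: rice sacks 10.38, mosquito nets 9.96, plastic sheeting 7.75, oral rehydration salts 5.81 lead.
The ratio ordering already packs tightly: rice sacks, 79 kg, 820.
The closest alternative, plastic sheeting + mosquito nets, reaches only 674.

820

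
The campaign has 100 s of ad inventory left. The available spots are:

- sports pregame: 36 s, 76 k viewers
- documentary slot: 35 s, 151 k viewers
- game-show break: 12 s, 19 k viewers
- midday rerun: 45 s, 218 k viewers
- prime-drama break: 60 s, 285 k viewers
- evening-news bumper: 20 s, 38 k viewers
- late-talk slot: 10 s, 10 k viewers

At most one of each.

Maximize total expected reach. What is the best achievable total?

436

A density-first pass picks documentary slot + midday rerun + evening-news bumper — 407 at 100 s.
Replace midday rerun and evening-news bumper with prime-drama break: the trade gains 29 net, giving 436 at 95 s.
Runner-up documentary slot + midday rerun + evening-news bumper tops out at 407.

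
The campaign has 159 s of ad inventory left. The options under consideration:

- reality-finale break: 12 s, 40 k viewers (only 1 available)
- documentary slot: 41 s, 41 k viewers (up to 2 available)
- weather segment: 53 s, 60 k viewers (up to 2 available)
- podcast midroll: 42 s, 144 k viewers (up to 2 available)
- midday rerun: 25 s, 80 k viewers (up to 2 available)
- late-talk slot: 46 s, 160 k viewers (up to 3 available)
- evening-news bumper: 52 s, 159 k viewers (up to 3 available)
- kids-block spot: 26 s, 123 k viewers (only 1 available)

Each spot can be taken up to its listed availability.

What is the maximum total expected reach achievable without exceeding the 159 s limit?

571

Density check — kids-block spot 4.73, late-talk slot 3.48, podcast midroll 3.43, reality-finale break 3.33 are the best per s.
The ratio heuristic lands on reality-finale break + midday rerun + 2×late-talk slot + kids-block spot (563) but leaves 4 s idle.
Replace reality-finale break and midday rerun and late-talk slot with 2×podcast midroll: the trade gains 8 net, giving 571 at 156 s.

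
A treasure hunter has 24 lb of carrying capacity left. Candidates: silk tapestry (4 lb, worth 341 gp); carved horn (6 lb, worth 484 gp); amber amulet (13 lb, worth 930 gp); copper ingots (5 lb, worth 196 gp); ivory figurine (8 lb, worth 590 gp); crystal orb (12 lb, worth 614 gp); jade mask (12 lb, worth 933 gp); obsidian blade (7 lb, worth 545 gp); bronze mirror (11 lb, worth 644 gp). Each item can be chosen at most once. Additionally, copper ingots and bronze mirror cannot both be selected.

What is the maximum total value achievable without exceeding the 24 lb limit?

By value per lb: silk tapestry 85.25, carved horn 80.67, obsidian blade 77.86 lead.
The ratio heuristic lands on silk tapestry + carved horn + copper ingots + obsidian blade (1566) but leaves 2 lb idle.
A better packing is silk tapestry + ivory figurine + jade mask: 24 lb, total 1864.
That's the maximum — no feasible swap from here does better than 1864.

1864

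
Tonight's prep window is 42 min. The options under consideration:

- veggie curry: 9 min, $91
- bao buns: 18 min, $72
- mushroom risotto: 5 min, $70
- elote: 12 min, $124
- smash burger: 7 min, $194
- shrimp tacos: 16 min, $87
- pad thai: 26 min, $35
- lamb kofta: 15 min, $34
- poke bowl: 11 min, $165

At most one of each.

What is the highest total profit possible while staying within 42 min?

Greedy by ratio would take mushroom risotto + elote + smash burger + poke bowl: 35 min used, total 553.
Dropping mushroom risotto frees 5 min; slotting in veggie curry (9 min) lifts the total to 574 at 39 min.
That's the maximum — no swap from here does better than 574.

574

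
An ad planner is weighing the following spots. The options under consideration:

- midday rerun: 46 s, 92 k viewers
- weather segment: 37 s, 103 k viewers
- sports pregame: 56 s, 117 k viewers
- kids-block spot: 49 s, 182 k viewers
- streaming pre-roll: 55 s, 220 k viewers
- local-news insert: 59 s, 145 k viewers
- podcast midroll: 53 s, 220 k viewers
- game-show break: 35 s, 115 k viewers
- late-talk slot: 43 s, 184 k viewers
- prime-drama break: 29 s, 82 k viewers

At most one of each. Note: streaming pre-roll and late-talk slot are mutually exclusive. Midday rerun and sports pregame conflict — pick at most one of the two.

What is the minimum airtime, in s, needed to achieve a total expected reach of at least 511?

131

Need the lightest bundle worth ≥ 511.
podcast midroll + game-show break + late-talk slot reaches 519 using 131 s.
No combination under 131 s hits 511.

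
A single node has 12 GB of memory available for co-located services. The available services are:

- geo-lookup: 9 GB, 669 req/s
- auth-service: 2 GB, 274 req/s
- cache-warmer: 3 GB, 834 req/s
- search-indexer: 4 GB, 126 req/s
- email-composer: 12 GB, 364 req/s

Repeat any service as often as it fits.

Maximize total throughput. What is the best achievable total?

Ranking by ratio (throughput/GB): cache-warmer 278.00, auth-service 137.00, geo-lookup 74.33.
4×cache-warmer uses 12 of the 12 GB and totals 3336.
No other feasible combination exceeds 3336.

3336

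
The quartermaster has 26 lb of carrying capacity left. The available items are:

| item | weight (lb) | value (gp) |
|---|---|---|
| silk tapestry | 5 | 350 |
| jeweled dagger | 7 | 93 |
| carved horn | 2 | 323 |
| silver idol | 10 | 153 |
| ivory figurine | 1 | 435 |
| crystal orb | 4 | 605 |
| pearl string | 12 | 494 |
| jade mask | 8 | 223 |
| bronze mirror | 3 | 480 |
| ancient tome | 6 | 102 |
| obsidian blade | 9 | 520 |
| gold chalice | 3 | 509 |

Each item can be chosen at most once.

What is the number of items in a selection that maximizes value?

7

The maximum value within 26 lb is 2925.
silk tapestry + carved horn + ivory figurine + crystal orb + jade mask + bronze mirror + gold chalice hits 2925 at 26 lb.
All optima have 7 items.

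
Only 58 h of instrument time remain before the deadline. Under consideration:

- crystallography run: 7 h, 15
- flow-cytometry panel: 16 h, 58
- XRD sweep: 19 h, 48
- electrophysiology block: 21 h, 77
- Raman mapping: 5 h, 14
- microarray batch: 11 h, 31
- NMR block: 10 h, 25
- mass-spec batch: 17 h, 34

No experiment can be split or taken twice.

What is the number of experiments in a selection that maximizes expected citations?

4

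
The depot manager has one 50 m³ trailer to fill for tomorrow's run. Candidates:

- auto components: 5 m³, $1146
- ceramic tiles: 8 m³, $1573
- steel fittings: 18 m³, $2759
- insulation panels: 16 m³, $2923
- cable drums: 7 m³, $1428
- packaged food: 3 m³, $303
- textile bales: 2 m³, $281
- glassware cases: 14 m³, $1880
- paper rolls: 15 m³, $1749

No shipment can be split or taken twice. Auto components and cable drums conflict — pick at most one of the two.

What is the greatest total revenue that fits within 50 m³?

8704

Auto components + ceramic tiles + steel fittings + insulation panels + packaged food uses 50 of the 50 m³ and totals 8704.
Every other selection either busts 50 m³ or breaks a pairing rule or fails to beat 8704.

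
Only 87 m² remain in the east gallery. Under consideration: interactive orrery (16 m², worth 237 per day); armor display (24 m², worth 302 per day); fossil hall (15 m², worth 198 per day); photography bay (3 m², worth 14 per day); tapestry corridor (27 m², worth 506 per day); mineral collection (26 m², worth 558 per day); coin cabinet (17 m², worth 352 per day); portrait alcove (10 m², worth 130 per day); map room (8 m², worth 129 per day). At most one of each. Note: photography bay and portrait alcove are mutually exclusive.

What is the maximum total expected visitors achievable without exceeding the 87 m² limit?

Filling by ratio: photography bay + tapestry corridor + mineral collection + coin cabinet + map room for 1559, with 6 m² left unused.
Replace photography bay and map room with interactive orrery: the trade gains 94 net, giving 1653 at 86 m².
No other feasible combination exceeds 1653.

1653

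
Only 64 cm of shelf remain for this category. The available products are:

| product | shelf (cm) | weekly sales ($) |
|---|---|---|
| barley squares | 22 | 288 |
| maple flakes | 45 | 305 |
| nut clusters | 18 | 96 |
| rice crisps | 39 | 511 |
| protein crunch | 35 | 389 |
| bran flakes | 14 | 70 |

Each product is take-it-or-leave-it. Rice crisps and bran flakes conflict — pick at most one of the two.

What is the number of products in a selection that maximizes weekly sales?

Optimal total is 799.
barley squares + rice crisps hits 799 at 61 cm.
Every optimal selection uses 2 products.

2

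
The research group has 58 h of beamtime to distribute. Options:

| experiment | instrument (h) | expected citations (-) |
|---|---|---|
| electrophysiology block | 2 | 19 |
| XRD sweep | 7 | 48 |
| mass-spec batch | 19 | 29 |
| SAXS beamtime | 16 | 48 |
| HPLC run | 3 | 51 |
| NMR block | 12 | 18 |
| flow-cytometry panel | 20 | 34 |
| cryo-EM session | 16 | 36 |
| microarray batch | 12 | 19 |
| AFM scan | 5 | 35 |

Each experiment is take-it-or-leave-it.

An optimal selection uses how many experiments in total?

7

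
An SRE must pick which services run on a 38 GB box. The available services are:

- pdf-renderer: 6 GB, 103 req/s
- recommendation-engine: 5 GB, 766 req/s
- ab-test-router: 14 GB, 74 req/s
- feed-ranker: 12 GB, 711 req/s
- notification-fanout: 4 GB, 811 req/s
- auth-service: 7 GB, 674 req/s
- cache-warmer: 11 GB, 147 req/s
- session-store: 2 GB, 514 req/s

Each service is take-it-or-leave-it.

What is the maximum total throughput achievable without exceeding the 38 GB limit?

3579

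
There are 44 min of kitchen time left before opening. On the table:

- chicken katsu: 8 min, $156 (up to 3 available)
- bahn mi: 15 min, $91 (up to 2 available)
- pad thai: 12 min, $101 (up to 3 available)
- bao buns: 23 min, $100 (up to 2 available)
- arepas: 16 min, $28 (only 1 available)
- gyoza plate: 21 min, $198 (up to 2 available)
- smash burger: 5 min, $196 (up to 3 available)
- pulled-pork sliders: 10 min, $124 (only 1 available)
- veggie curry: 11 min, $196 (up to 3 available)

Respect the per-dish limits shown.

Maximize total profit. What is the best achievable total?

1096

Taking the top-ratio dishes first gives 3×chicken katsu + 3×smash burger for 1056 (39 min).
Replace chicken katsu with veggie curry: the trade gains 40 net, giving 1096 at 42 min.
That's the maximum — no swap from here does better than 1096.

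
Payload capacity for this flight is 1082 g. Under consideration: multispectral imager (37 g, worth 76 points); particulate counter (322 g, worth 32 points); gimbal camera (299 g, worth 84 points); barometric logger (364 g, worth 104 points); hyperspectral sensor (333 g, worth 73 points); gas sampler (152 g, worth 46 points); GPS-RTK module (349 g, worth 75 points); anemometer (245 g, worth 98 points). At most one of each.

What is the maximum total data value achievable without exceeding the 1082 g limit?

Density check — multispectral imager 2.05, anemometer 0.40, gas sampler 0.30 are the best per g.
Filling by ratio: multispectral imager + barometric logger + gas sampler + anemometer for 324, with 284 g left unused.
The 364 g tied up in barometric logger is better spent on gimbal camera + GPS-RTK module — total rises to 379 (1082 g).

379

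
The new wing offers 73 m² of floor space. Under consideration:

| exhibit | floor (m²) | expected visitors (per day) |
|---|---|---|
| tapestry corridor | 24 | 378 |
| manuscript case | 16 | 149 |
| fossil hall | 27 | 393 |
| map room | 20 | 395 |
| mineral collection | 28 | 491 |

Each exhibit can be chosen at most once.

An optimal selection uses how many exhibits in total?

3

Best achievable expected visitors is 1264.
For example tapestry corridor + map room + mineral collection achieves it, using 72 m².
All optima have 3 exhibits.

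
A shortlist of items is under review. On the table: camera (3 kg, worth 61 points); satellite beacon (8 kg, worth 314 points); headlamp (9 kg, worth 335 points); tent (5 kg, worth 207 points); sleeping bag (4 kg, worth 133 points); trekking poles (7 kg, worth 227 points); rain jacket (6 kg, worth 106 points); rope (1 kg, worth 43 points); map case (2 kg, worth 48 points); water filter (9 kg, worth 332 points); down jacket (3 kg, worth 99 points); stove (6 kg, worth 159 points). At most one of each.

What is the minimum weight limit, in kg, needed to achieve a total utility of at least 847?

22

Minimise kg subject to total utility ≥ 847.
satellite beacon + headlamp + tent: 856 utility at 22 kg.
No combination under 22 kg hits 847.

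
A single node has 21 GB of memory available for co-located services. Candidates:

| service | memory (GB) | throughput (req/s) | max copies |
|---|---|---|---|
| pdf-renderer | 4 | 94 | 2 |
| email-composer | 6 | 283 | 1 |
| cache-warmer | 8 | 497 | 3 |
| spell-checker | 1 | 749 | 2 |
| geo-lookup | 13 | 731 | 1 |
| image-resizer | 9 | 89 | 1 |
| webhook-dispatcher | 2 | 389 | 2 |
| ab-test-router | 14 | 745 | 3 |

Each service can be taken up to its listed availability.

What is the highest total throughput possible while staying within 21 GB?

3056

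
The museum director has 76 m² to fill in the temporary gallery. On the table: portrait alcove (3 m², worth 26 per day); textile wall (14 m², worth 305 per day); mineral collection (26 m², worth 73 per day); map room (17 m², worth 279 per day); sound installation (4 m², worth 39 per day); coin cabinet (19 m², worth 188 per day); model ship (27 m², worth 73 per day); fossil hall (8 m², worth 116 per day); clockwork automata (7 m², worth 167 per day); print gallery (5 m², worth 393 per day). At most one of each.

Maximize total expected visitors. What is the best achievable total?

1487

By expected visitors per m²: print gallery 78.60, clockwork automata 23.86, textile wall 21.79 lead.
The ratio ordering already packs tightly: textile wall + map room + sound installation + coin cabinet + fossil hall + clockwork automata + print gallery, 74 m², 1487.
Next best is portrait alcove + textile wall + map room + coin cabinet + fossil hall + clockwork automata + print gallery at 1474 (73 m²) — short by 13.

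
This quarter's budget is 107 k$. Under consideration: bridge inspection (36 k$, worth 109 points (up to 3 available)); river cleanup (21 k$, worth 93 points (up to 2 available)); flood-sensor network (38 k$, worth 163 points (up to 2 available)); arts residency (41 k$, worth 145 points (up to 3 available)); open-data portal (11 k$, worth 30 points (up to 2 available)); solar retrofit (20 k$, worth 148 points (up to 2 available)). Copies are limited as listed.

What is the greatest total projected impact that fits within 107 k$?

552

The ratio heuristic lands on 2×river cleanup + 2×open-data portal + 2×solar retrofit (542) but leaves 3 k$ idle.
Replace river cleanup and 2×open-data portal with flood-sensor network: the trade gains 10 net, giving 552 at 99 k$.
Nothing else within 107 k$ beats 552.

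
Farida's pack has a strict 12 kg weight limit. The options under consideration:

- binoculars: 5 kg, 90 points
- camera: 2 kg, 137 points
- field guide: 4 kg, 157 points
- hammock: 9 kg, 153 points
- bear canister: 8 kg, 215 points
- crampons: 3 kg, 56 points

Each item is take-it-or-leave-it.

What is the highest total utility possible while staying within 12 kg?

A density-first pass picks camera + field guide + crampons — 350 at 9 kg.
Replace crampons with binoculars: the trade gains 34 net, giving 384 at 11 kg.
The closest alternative, field guide + bear canister, reaches only 372.

384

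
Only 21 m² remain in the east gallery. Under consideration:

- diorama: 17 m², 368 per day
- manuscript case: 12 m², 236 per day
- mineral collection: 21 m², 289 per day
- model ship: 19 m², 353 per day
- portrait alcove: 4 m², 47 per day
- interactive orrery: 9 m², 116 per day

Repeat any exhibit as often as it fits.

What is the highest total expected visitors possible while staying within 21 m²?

415

Density check — diorama 21.65, manuscript case 19.67, model ship 18.58 are the best per m².
Best packing: diorama + portrait alcove — 21 m², 415 total.
Nothing else within 21 m² beats 415.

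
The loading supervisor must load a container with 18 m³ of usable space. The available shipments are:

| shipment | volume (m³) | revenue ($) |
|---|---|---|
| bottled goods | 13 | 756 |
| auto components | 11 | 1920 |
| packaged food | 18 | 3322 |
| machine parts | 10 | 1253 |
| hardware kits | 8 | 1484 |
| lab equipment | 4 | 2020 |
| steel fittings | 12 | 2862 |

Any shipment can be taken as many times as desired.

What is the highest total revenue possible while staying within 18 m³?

8080

The ratio ordering already packs tightly: 4×lab equipment, 16 m³, 8080.
That's the maximum — no swap from here does better than 8080.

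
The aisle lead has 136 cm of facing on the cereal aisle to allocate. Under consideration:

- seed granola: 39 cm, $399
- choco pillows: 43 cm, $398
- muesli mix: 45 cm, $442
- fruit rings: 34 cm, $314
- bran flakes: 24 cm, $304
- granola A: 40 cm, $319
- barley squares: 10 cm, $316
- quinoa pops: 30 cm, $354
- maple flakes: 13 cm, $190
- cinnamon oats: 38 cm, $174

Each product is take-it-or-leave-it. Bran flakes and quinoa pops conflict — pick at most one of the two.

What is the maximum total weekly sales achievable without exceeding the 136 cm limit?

Best packing: seed granola + choco pillows + barley squares + quinoa pops + maple flakes — 135 cm, 1657 total.
An exhaustive check of the 1024 subsets confirms 1657.

1657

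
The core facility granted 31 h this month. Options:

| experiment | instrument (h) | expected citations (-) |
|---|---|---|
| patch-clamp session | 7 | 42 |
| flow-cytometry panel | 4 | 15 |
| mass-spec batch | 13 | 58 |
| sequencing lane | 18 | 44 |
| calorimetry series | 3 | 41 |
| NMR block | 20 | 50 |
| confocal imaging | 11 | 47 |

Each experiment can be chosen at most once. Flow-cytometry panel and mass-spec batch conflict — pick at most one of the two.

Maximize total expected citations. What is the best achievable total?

Patch-clamp session + mass-spec batch + confocal imaging uses 31 of the 31 h and totals 147.
The closest alternative, mass-spec batch + calorimetry series + confocal imaging, reaches only 146.

147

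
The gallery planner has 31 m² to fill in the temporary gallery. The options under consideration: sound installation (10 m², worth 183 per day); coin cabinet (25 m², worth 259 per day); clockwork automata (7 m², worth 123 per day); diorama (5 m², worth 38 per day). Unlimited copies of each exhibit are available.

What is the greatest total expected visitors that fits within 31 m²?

552

Greedy by ratio would take 3×sound installation: 30 m² used, total 549.
Replace 2×sound installation with 3×clockwork automata: the trade gains 3 net, giving 552 at 31 m².
That's the maximum — no swap from here does better than 552.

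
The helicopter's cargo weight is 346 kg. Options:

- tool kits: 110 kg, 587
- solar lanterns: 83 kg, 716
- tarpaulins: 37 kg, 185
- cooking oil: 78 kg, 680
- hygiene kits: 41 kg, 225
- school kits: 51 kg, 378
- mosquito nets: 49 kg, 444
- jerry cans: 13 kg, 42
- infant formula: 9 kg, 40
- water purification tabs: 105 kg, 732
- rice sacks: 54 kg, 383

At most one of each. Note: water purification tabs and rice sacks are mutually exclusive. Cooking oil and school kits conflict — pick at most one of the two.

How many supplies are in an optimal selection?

6

The maximum people served within 346 kg is 2654.
For example solar lanterns + cooking oil + mosquito nets + jerry cans + infant formula + water purification tabs achieves it, using 337 kg.
Any selection reaching 2654 contains exactly 6 supplies.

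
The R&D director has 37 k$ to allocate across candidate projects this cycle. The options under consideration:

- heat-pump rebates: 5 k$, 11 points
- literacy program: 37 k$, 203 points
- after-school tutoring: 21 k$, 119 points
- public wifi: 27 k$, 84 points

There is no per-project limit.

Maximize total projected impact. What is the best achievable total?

203

Ranking by ratio (projected impact/k$): after-school tutoring 5.67, literacy program 5.49, public wifi 3.11, heat-pump rebates 2.20.
The ratio heuristic lands on 3×heat-pump rebates + after-school tutoring (152) but leaves 1 k$ idle.
Dropping 3×heat-pump rebates and after-school tutoring frees 36 k$; slotting in literacy program (37 k$) lifts the total to 203 at 37 k$.
Every other selection either busts 37 k$ or fails to beat 203.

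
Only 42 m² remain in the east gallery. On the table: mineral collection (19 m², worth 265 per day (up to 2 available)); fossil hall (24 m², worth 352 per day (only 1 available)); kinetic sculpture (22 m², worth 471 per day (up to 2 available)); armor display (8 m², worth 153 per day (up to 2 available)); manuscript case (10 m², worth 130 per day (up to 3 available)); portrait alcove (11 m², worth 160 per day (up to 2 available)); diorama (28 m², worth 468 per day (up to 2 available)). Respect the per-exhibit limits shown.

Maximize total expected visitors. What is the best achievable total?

784

By expected visitors per m²: kinetic sculpture 21.41, armor display 19.12, diorama 16.71 lead.
Taking the top-ratio exhibits first gives kinetic sculpture + 2×armor display for 777 (38 m²).
The 8 m² tied up in armor display is better spent on portrait alcove — total rises to 784 (41 m²).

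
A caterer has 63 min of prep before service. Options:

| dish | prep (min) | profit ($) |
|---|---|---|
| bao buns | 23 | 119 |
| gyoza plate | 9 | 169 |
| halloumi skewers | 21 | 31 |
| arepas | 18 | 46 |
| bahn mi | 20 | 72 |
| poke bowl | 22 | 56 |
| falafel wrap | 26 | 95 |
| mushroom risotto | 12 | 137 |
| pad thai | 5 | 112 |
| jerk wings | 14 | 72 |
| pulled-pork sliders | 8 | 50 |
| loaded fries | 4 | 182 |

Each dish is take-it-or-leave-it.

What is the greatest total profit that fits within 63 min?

769

By profit per min: loaded fries 45.50, pad thai 22.40, gyoza plate 18.78, mushroom risotto 11.42 lead.
Taking bao buns + gyoza plate + mushroom risotto + pad thai + pulled-pork sliders + loaded fries: 61 min used, 769 in profit.
The spare 2 min is too small for any remaining dish, and no exchange beats 769.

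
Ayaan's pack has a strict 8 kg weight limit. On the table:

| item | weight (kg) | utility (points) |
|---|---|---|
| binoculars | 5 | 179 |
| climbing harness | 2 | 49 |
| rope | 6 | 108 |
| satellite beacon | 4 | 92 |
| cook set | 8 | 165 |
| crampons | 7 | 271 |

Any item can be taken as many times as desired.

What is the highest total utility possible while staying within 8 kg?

Density check — crampons 38.71, binoculars 35.80, climbing harness 24.50, satellite beacon 23.00 are the best per kg.
Taking crampons: 7 kg used, 271 in utility.
The spare 1 kg is too small for any remaining item, and no exchange beats 271.

271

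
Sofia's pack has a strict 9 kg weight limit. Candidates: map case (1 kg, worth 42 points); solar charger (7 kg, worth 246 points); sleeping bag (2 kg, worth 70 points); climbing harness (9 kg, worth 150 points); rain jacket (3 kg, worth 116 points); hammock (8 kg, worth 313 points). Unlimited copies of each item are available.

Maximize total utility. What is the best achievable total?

The ratio ordering already packs tightly: 9×map case, 9 kg, 378.
That's the maximum — no swap from here does better than 378.

378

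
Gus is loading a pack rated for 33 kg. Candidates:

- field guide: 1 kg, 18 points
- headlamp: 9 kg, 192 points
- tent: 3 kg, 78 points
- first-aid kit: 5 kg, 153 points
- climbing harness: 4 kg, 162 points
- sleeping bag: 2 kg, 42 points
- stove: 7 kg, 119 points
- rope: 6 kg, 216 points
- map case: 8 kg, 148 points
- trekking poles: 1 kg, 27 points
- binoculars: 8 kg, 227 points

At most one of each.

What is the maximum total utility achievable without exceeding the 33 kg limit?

977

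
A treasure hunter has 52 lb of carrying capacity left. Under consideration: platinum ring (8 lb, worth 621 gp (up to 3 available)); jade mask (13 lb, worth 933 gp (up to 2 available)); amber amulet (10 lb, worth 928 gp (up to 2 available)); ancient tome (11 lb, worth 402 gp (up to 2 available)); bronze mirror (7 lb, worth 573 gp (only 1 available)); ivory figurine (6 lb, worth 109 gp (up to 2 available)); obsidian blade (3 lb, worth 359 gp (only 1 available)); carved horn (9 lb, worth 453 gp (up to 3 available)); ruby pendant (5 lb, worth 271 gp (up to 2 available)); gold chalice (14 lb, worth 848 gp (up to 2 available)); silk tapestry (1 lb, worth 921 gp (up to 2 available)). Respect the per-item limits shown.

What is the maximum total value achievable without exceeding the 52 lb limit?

A density-first pass picks 2×platinum ring + 2×amber amulet + bronze mirror + obsidian blade + 2×silk tapestry — 5872 at 48 lb.
Dropping amber amulet and bronze mirror frees 17 lb; slotting in platinum ring + jade mask (21 lb) lifts the total to 5925 at 52 lb.
Nothing else within 52 lb beats 5925.

5925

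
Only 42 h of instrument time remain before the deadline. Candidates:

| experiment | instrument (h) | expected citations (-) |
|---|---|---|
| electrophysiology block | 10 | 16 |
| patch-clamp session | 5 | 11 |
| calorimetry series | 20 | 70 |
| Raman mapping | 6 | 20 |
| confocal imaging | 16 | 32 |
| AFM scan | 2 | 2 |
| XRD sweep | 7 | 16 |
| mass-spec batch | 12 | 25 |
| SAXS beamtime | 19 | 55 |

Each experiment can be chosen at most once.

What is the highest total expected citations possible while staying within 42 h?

127

Greedy by ratio would take patch-clamp session + calorimetry series + Raman mapping + AFM scan + XRD sweep: 40 h used, total 119.
The 18 h tied up in patch-clamp session and Raman mapping and XRD sweep is better spent on SAXS beamtime — total rises to 127 (41 h).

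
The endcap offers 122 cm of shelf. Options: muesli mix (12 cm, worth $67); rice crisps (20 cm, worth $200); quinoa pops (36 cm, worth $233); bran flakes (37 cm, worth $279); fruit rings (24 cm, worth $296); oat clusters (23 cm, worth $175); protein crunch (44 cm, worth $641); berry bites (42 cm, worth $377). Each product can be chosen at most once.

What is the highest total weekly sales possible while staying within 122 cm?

1381

Taking the top-ratio products first gives rice crisps + fruit rings + oat clusters + protein crunch for 1312 (111 cm).
Dropping rice crisps and oat clusters frees 43 cm; slotting in muesli mix + berry bites (54 cm) lifts the total to 1381 at 122 cm.
The closest alternative, fruit rings + protein crunch + berry bites, reaches only 1314.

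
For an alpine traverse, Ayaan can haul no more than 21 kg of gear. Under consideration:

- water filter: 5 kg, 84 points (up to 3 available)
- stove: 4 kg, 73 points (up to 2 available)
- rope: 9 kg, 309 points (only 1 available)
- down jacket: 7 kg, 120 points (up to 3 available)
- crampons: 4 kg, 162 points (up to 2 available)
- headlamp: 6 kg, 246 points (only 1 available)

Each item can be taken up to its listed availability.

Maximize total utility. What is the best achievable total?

717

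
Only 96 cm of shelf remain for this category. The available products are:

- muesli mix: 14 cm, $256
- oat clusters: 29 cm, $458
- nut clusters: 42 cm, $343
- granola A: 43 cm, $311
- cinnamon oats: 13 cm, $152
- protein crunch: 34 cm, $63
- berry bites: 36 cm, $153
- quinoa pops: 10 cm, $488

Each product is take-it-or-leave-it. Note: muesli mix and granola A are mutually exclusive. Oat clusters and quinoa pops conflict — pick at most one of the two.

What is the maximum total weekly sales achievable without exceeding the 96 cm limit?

1239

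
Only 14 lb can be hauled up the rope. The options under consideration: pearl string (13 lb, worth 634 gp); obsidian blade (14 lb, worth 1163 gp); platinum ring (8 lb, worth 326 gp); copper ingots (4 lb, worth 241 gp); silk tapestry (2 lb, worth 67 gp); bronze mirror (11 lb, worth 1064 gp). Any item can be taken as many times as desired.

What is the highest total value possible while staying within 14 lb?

1163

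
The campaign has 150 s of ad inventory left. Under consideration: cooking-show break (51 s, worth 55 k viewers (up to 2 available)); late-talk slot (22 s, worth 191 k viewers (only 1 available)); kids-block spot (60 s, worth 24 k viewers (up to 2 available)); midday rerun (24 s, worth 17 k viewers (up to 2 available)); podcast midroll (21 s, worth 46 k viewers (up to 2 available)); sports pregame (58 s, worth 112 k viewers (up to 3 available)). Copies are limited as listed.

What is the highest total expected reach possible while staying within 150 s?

415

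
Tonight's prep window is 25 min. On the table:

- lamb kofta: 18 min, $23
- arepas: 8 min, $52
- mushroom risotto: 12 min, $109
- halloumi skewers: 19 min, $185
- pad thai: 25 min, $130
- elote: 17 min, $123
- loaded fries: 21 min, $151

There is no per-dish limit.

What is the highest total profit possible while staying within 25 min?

Density check — halloumi skewers 9.74, mushroom risotto 9.08, elote 7.24 are the best per min.
The ratio heuristic lands on halloumi skewers (185) but leaves 6 min idle.
Dropping halloumi skewers frees 19 min; slotting in 2×mushroom risotto (24 min) lifts the total to 218 at 24 min.

218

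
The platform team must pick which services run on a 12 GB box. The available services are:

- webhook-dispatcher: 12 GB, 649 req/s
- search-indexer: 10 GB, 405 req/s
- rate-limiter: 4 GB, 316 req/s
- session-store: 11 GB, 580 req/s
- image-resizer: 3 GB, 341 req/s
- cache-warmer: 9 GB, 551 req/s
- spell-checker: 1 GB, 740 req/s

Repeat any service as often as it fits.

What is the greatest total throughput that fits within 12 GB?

Ranking by ratio (throughput/GB): spell-checker 740.00, image-resizer 113.67, rate-limiter 79.00.
The ratio ordering already packs tightly: 12×spell-checker, 12 GB, 8880.

8880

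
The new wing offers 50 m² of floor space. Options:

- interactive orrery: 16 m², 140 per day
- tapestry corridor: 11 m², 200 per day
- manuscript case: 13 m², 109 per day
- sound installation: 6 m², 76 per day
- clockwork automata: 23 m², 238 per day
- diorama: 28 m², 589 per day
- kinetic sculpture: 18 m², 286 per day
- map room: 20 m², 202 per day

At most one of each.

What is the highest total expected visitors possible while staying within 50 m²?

875

Density check — diorama 21.04, tapestry corridor 18.18, kinetic sculpture 15.89 are the best per m².
Greedy by ratio would take tapestry corridor + sound installation + diorama: 45 m² used, total 865.
The 17 m² tied up in tapestry corridor and sound installation is better spent on kinetic sculpture — total rises to 875 (46 m²).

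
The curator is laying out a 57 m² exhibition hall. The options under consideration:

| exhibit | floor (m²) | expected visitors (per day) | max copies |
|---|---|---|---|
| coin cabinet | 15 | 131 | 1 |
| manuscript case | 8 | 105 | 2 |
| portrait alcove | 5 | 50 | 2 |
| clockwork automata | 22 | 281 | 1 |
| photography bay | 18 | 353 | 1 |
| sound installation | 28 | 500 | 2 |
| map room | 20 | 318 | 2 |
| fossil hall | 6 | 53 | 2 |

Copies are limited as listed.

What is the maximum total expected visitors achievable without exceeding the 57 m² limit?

Ranking by ratio (expected visitors/m²): photography bay 19.61, sound installation 17.86, map room 15.90, manuscript case 13.12.
Greedy by ratio would take manuscript case + photography bay + sound installation: 54 m² used, total 958.
Replace manuscript case and photography bay with sound installation: the trade gains 42 net, giving 1000 at 56 m².

1000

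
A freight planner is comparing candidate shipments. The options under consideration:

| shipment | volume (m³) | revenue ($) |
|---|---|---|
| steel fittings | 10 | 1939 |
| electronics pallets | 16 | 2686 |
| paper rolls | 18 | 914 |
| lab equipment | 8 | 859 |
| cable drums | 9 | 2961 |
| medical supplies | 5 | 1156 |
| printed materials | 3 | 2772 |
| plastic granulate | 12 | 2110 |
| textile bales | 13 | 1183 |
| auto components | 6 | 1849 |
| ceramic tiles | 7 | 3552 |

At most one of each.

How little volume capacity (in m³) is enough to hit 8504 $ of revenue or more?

19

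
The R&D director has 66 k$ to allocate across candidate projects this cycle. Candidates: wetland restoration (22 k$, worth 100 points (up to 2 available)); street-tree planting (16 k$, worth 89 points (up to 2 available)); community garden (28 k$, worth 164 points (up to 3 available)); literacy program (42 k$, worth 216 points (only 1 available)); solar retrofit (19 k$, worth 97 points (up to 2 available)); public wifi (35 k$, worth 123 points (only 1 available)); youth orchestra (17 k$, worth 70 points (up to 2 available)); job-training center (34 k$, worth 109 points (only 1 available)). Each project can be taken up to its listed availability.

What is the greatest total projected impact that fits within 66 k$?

358

The ratio heuristic lands on 2×community garden (328) but leaves 10 k$ idle.
Replace community garden with 2×solar retrofit: the trade gains 30 net, giving 358 at 66 k$.
Nothing else within 66 k$ beats 358.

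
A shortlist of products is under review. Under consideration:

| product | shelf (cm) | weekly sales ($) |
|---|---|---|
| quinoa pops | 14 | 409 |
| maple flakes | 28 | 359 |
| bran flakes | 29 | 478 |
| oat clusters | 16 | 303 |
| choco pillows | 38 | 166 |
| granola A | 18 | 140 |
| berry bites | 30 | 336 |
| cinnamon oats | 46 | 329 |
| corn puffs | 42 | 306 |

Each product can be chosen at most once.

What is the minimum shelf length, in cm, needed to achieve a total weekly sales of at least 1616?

Look for the lowest-shelf combination reaching 1616.
Taking quinoa pops + maple flakes + bran flakes + oat clusters + granola A gives 1689 (≥ 1616) for 105 cm.
No combination under 105 cm hits 1616.

105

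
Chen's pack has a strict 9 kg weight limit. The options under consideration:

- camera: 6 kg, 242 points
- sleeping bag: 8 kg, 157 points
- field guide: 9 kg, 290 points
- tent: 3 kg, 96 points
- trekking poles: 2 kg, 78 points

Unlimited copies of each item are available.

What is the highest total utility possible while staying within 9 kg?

338

Filling by ratio: camera + trekking poles for 320, with 1 kg left unused.
Replace trekking poles with tent: the trade gains 18 net, giving 338 at 9 kg.
No other feasible combination exceeds 338.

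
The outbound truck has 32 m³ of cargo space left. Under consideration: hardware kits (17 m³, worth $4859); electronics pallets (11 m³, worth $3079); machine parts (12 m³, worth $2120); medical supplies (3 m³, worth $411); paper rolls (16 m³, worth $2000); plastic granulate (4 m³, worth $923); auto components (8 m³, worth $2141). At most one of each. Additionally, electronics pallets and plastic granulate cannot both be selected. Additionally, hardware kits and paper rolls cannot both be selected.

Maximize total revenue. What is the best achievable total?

8349

Hardware kits + electronics pallets + medical supplies uses 31 of the 32 m³ and totals 8349.
Next best is hardware kits + medical supplies + plastic granulate + auto components at 8334 (32 m³) — short by 15.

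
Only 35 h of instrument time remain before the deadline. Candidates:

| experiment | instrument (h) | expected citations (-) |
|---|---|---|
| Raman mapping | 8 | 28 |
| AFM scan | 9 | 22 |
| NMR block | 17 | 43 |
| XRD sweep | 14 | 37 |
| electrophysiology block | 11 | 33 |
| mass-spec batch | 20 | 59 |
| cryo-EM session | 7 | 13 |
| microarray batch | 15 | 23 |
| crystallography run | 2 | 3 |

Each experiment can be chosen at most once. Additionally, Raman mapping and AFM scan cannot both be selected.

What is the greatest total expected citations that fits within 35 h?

Raman mapping + XRD sweep + electrophysiology block + crystallography run uses 35 of the 35 h and totals 101.
Nothing else feasible within 35 h beats 101.

101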